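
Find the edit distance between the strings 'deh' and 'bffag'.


Building DP table for s1='deh' (len 3) and s2='bffag' (len 5):
       b  f  f  a  g
    0  1  2  3  4  5
  d 1  1  2  3  4  5
  e 2  2  2  3  4  5
  h 3  3  3  3  4  5
Edit distance = dp[3][5] = 5

5


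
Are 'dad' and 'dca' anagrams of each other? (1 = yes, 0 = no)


Sort characters of 'dad': 'add'
Sort characters of 'dca': 'acd'
Sorted forms differ -> they are NOT anagrams
Result: 0

0


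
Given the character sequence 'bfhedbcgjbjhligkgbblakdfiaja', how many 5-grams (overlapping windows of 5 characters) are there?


String 'bfhedbcgjbjhligkgbblakdfiaja' has length L = 28.
Number of overlapping n-grams = L - n + 1
Substituting: 28 - 5 + 1 = 24

24


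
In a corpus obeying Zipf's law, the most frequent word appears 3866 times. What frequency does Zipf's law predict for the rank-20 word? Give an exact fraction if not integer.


Zipf's law: freq(rank) = f1 / rank
f1 = 3866, rank = 20
freq = 3866 / 20
GCD(3866, 20) = 2
Simplified: 1933/10

1933/10


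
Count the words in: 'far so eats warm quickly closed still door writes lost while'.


Counting words by splitting on spaces:
  Word 1: 'far'
  Word 2: 'so'
  Word 3: 'eats'
  Word 4: 'warm'
  Word 5: 'quickly'
  Word 6: 'closed'
  Word 7: 'still'
  Word 8: 'door'
  Word 9: 'writes'
  Word 10: 'lost'
  Word 11: 'while'
Total words: 11

11


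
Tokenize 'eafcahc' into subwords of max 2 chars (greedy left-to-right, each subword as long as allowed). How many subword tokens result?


'eafcahc' has 7 characters.
Chunking with max size 2:
  Chunk 1: 'ea' (positions 0-1)
  Chunk 2: 'fc' (positions 2-3)
  Chunk 3: 'ah' (positions 4-5)
  Chunk 4: 'c' (positions 6-6)
Total chunks: ceil(7 / 2) = 4

4


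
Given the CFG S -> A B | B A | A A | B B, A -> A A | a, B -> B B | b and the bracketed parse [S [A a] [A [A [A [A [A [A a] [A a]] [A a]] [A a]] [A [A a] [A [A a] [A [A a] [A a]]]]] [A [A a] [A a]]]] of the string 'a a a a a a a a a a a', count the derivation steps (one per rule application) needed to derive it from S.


Every bracketed nonterminal node [X ...] in the tree is produced by exactly one rule application.
Reading the tree off as a leftmost derivation:
  Step 1: S  =>  A A   (applied S -> A A)
  Step 2: A A  =>  a A   (applied A -> a)
  Step 3: a A  =>  a A A   (applied A -> A A)
  Step 4: a A A  =>  a A A A   (applied A -> A A)
  Step 5: a A A A  =>  a A A A A   (applied A -> A A)
  Step 6: a A A A A  =>  a A A A A A   (applied A -> A A)
  Step 7: a A A A A A  =>  a A A A A A A   (applied A -> A A)
  Step 8: a A A A A A A  =>  a a A A A A A   (applied A -> a)
  Step 9: a a A A A A A  =>  a a a A A A A   (applied A -> a)
  Step 10: a a a A A A A  =>  a a a a A A A   (applied A -> a)
  Step 11: a a a a A A A  =>  a a a a a A A   (applied A -> a)
  Step 12: a a a a a A A  =>  a a a a a A A A   (applied A -> A A)
  Step 13: a a a a a A A A  =>  a a a a a a A A   (applied A -> a)
  Step 14: a a a a a a A A  =>  a a a a a a A A A   (applied A -> A A)
  Step 15: a a a a a a A A A  =>  a a a a a a a A A   (applied A -> a)
  Step 16: a a a a a a a A A  =>  a a a a a a a A A A   (applied A -> A A)
  Step 17: a a a a a a a A A A  =>  a a a a a a a a A A   (applied A -> a)
  Step 18: a a a a a a a a A A  =>  a a a a a a a a a A   (applied A -> a)
  Step 19: a a a a a a a a a A  =>  a a a a a a a a a A A   (applied A -> A A)
  Step 20: a a a a a a a a a A A  =>  a a a a a a a a a a A   (applied A -> a)
  Step 21: a a a a a a a a a a A  =>  a a a a a a a a a a a   (applied A -> a)
Final yield: a a a a a a a a a a a
Total rewrite steps: 21

21


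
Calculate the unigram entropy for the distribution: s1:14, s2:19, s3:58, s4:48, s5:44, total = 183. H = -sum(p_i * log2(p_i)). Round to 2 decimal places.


Computing entropy H = -sum(p_i * log2(p_i)):
  s1: p = 14/183 = 0.0765, -p*log2(p) = 0.2837
  s2: p = 19/183 = 0.1038, -p*log2(p) = 0.3393
  s3: p = 58/183 = 0.3169, -p*log2(p) = 0.5254
  s4: p = 48/183 = 0.2623, -p*log2(p) = 0.5064
  s5: p = 44/183 = 0.2404, -p*log2(p) = 0.4944
H = sum of terms = 2.1492
Rounded to 2 decimals: 2.15

2.15


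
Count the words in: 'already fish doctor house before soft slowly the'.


Counting words by splitting on spaces:
  Word 1: 'already'
  Word 2: 'fish'
  Word 3: 'doctor'
  Word 4: 'house'
  Word 5: 'before'
  Word 6: 'soft'
  Word 7: 'slowly'
  Word 8: 'the'
Total words: 8

8


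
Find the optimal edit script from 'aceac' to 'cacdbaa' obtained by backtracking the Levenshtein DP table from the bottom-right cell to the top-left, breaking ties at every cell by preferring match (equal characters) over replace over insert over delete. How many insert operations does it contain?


Edit distance = 4. Backtracking from cell (5, 7) with preference match > replace > insert > delete,
then listing the resulting alignment 'aceac' -> 'cacdbaa' left to right:
  Step 1: insert 'c' [insertion #1]
  Step 2: keep 'a'
  Step 3: keep 'c'
  Step 4: insert 'd' [insertion #2]
  Step 5: replace e->b
  Step 6: keep 'a'
  Step 7: replace c->a
Total insertions: 2

2


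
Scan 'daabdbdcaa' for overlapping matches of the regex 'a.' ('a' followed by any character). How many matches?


Pattern: a. means 'a' followed by any character.
Scanning 'daabdbdcaa' position-by-position:
  Pos 0: window 'da' -> no
  Pos 1: window 'aa' -> MATCH
  Pos 2: window 'ab' -> MATCH
  Pos 3: window 'bd' -> no
  Pos 4: window 'db' -> no
  Pos 5: window 'bd' -> no
  Pos 6: window 'dc' -> no
  Pos 7: window 'ca' -> no
  Pos 8: window 'aa' -> MATCH
  Pos 9: window 'a' -> no
Total matches: 3

3


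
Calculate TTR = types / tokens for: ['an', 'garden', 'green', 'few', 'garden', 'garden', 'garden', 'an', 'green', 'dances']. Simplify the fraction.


Tokens: 10
Unique types: ('an', 'dances', 'few', 'garden', 'green') = 5
TTR = 5/10
Simplify: divide both by 5 -> 1/2
TTR = 1/2

1/2


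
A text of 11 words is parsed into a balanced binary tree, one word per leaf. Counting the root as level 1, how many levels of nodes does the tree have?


In a balanced binary tree with n leaves the deepest leaf is ceil(log2(n)) edges below the root,
so counting node levels inclusive of root and leaves gives ceil(log2(n)) + 1 levels.
log2(11) = 3.4594
ceil(3.4594) = 4
levels = 4 + 1 = 5

5


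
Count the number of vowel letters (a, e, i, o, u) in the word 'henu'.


Scanning each character of 'henu':
  Position 1: 'h' -> consonant (running count: 0)
  Position 2: 'e' -> vowel (running count: 1)
  Position 3: 'n' -> consonant (running count: 1)
  Position 4: 'u' -> vowel (running count: 2)
Total vowels: 2

2


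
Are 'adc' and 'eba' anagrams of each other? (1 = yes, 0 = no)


Sort characters of 'adc': 'acd'
Sort characters of 'eba': 'abe'
Sorted forms differ -> they are NOT anagrams
Result: 0

0


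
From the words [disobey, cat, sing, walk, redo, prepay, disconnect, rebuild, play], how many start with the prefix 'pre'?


Checking each word for prefix 'pre':
  'disobey' -> no (count: 0)
  'cat' -> no (count: 0)
  'sing' -> no (count: 0)
  'walk' -> no (count: 0)
  'redo' -> no (count: 0)
  'prepay' -> YES, starts with 'pre' (count: 1)
  'disconnect' -> no (count: 1)
  'rebuild' -> no (count: 1)
  'play' -> no (count: 1)
Total with prefix 'pre': 1

1


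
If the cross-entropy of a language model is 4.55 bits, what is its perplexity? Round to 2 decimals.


Perplexity formula: PP = 2^H
H = 4.55
PP = 2^4.55
Decompose: 2^4.55 = 2^4 * 2^0.55
2^4 = 16, 2^0.55 ~ 1.4640857
PP ~ 16 * 1.4640857 = 23.4253712
Rounded to 2 decimals: 23.43

23.43


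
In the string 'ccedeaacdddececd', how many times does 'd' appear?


Scanning 'ccedeaacdddececd' for 'd':
  Position 3: 'd' -> MATCH (count: 1)
  Position 8: 'd' -> MATCH (count: 2)
  Position 9: 'd' -> MATCH (count: 3)
  Position 10: 'd' -> MATCH (count: 4)
  Position 15: 'd' -> MATCH (count: 5)
Total occurrences of 'd': 5

5


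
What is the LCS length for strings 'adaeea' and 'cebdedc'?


DP table for LCS of 'adaeea' and 'cebdedc':
       c  e  b  d  e  d  c
    0  0  0  0  0  0  0  0
  a 0  0  0  0  0  0  0  0
  d 0  0  0  0  1  1  1  1
  a 0  0  0  0  1  1  1  1
  e 0  0  1  1  1  2  2  2
  e 0  0  1  1  1  2  2  2
  a 0  0  1  1  1  2  2  2
LCS: 'de'
LCS length = 2

2


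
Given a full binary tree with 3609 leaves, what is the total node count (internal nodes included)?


Leaf nodes (terminals): 3609
Internal nodes = n - 1 = 3609 - 1 = 3608
Total = leaves + internal = 3609 + 3608 = 7217

7217


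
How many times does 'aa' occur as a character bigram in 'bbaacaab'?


Scanning 'bbaacaab' for bigram 'aa':
  Position 0: 'bb' -> no
  Position 1: 'ba' -> no
  Position 2: 'aa' -> MATCH
  Position 3: 'ac' -> no
  Position 4: 'ca' -> no
  Position 5: 'aa' -> MATCH
  Position 6: 'ab' -> no
Total matches: 2

2


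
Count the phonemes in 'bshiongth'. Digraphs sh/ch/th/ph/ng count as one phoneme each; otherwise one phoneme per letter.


Parsing 'bshiongth' greedily, digraphs first:
  'b' -> consonant phoneme (phonemes so far: 1)
  'sh' -> digraph (1 consonant phoneme) (phonemes so far: 2)
  'i' -> vowel phoneme (phonemes so far: 3)
  'o' -> vowel phoneme (phonemes so far: 4)
  'ng' -> digraph (1 consonant phoneme) (phonemes so far: 5)
  'th' -> digraph (1 consonant phoneme) (phonemes so far: 6)
Total phonemes: 6

6


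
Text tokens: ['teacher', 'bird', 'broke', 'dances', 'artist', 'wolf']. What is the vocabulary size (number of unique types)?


Listing all tokens and tracking unique types:
  Token 1: 'teacher' -> NEW (unique so far: 1)
  Token 2: 'bird' -> NEW (unique so far: 2)
  Token 3: 'broke' -> NEW (unique so far: 3)
  Token 4: 'dances' -> NEW (unique so far: 4)
  Token 5: 'artist' -> NEW (unique so far: 5)
  Token 6: 'wolf' -> NEW (unique so far: 6)
Unique types: ('artist', 'bird', 'broke', 'dances', 'teacher', 'wolf')
Vocabulary size: 6

6


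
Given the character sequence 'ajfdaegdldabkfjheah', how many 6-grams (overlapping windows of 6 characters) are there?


String 'ajfdaegdldabkfjheah' has length L = 19.
Number of overlapping n-grams = L - n + 1
Substituting: 19 - 6 + 1 = 14

14


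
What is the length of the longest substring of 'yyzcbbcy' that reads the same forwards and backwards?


Scanning 'yyzcbbcy' for palindromic substrings.
Substring at positions 3-6: 'cbbc'.
Check: reverse('cbbc') = 'cbbc' -> palindrome confirmed.
Neighbouring characters ('z' / 'y') break symmetry, so it cannot extend further.
No longer palindromic substring exists; longest length = 4

4


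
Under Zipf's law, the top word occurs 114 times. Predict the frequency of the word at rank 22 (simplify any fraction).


Zipf's law: freq(rank) = f1 / rank
f1 = 114, rank = 22
freq = 114 / 22
GCD(114, 22) = 2
Simplified: 57/11

57/11


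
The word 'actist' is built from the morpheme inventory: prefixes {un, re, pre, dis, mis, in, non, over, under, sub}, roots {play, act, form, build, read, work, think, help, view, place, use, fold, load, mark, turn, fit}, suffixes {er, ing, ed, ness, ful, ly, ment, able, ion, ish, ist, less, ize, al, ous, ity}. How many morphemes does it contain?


Segmenting 'actist' against the inventory:
  'act' -> root (morpheme 1)
  'ist' -> suffix (morpheme 2)
Total morphemes: 2

2


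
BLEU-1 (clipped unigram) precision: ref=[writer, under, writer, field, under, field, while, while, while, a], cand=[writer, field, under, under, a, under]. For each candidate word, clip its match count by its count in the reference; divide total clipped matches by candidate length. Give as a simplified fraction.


Reference word counts: {'a': 1, 'field': 2, 'under': 2, 'while': 3, 'writer': 2}
Checking each candidate word (with clipping):
  'writer' -> in reference (ref count 2, used 1/2) -> match (matches: 1)
  'field' -> in reference (ref count 2, used 1/2) -> match (matches: 2)
  'under' -> in reference (ref count 2, used 1/2) -> match (matches: 3)
  'under' -> in reference (ref count 2, used 2/2) -> match (matches: 4)
  'a' -> in reference (ref count 1, used 1/1) -> match (matches: 5)
  'under' -> ref count 2 already used up (2/2) -> clipped, no match (matches: 5)
Clipped matches: 5, Candidate length: 6
Precision = 5/6

5/6


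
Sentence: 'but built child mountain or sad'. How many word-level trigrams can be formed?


Word trigrams from [6] words:
  Trigram 1: (but built child)
  Trigram 2: (built child mountain)
  Trigram 3: (child mountain or)
  Trigram 4: (mountain or sad)
Total word trigrams: 6 - 2 = 4

4


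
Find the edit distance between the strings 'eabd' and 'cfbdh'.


Building DP table for s1='eabd' (len 4) and s2='cfbdh' (len 5):
       c  f  b  d  h
    0  1  2  3  4  5
  e 1  1  2  3  4  5
  a 2  2  2  3  4  5
  b 3  3  3  2  3  4
  d 4  4  4  3  2  3
Edit distance = dp[4][5] = 3

3


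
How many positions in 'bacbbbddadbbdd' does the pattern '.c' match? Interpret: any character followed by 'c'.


Pattern: .c means any character followed by 'c'.
Scanning 'bacbbbddadbbdd' position-by-position:
  Pos 0: window 'ba' -> no
  Pos 1: window 'ac' -> MATCH
  Pos 2: window 'cb' -> no
  Pos 3: window 'bb' -> no
  Pos 4: window 'bb' -> no
  Pos 5: window 'bd' -> no
  Pos 6: window 'dd' -> no
  Pos 7: window 'da' -> no
  Pos 8: window 'ad' -> no
  Pos 9: window 'db' -> no
  Pos 10: window 'bb' -> no
  Pos 11: window 'bd' -> no
  Pos 12: window 'dd' -> no
  Pos 13: window 'd' -> no
Total matches: 1

1


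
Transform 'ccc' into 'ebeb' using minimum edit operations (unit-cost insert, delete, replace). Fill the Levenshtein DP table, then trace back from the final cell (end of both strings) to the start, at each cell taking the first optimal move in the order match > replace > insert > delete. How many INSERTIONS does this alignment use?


Edit distance = 4. Backtracking from cell (3, 4) with preference match > replace > insert > delete,
then listing the resulting alignment 'ccc' -> 'ebeb' left to right:
  Step 1: insert 'e' [insertion #1]
  Step 2: replace c->b
  Step 3: replace c->e
  Step 4: replace c->b
Total insertions: 1

1


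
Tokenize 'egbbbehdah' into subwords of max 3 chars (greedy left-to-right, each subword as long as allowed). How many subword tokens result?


'egbbbehdah' has 10 characters.
Chunking with max size 3:
  Chunk 1: 'egb' (positions 0-2)
  Chunk 2: 'bbe' (positions 3-5)
  Chunk 3: 'hda' (positions 6-8)
  Chunk 4: 'h' (positions 9-9)
Total chunks: ceil(10 / 3) = 4

4


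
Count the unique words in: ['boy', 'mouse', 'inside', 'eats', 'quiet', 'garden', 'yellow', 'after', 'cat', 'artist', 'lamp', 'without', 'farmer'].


Listing all tokens and tracking unique types:
  Token 1: 'boy' -> NEW (unique so far: 1)
  Token 2: 'mouse' -> NEW (unique so far: 2)
  Token 3: 'inside' -> NEW (unique so far: 3)
  Token 4: 'eats' -> NEW (unique so far: 4)
  Token 5: 'quiet' -> NEW (unique so far: 5)
  Token 6: 'garden' -> NEW (unique so far: 6)
  Token 7: 'yellow' -> NEW (unique so far: 7)
  Token 8: 'after' -> NEW (unique so far: 8)
  Token 9: 'cat' -> NEW (unique so far: 9)
  Token 10: 'artist' -> NEW (unique so far: 10)
  Token 11: 'lamp' -> NEW (unique so far: 11)
  Token 12: 'without' -> NEW (unique so far: 12)
  Token 13: 'farmer' -> NEW (unique so far: 13)
Unique types: ('after', 'artist', 'boy', 'cat', 'eats', 'farmer', 'garden', 'inside', 'lamp', 'mouse', 'quiet', 'without', 'yellow')
Vocabulary size: 13

13


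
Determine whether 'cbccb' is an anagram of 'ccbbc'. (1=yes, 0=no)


Sort characters of 'cbccb': 'bbccc'
Sort characters of 'ccbbc': 'bbccc'
Sorted forms match -> they ARE anagrams
Result: 1

1


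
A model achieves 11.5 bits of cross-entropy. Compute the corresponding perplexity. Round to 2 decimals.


Perplexity formula: PP = 2^H
H = 11.5
PP = 2^11.5
Decompose: 2^11.5 = 2^11 * 2^0.5 = 2^11 * sqrt(2)
2^11 = 2048, sqrt(2) ~ 1.4142136
PP ~ 2048 * 1.4142136 = 2896.3094528
Rounded to 2 decimals: 2896.31

2896.31


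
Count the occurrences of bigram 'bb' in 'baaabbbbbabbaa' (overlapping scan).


Scanning 'baaabbbbbabbaa' for bigram 'bb':
  Position 0: 'ba' -> no
  Position 1: 'aa' -> no
  Position 2: 'aa' -> no
  Position 3: 'ab' -> no
  Position 4: 'bb' -> MATCH
  Position 5: 'bb' -> MATCH
  Position 6: 'bb' -> MATCH
  Position 7: 'bb' -> MATCH
  Position 8: 'ba' -> no
  Position 9: 'ab' -> no
  Position 10: 'bb' -> MATCH
  Position 11: 'ba' -> no
  Position 12: 'aa' -> no
Total matches: 5

5


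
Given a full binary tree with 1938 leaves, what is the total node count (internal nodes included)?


Leaf nodes (terminals): 1938
Internal nodes = n - 1 = 1938 - 1 = 1937
Total = leaves + internal = 1938 + 1937 = 3875

3875


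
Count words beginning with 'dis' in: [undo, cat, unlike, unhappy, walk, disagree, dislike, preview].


Checking each word for prefix 'dis':
  'undo' -> no (count: 0)
  'cat' -> no (count: 0)
  'unlike' -> no (count: 0)
  'unhappy' -> no (count: 0)
  'walk' -> no (count: 0)
  'disagree' -> YES, starts with 'dis' (count: 1)
  'dislike' -> YES, starts with 'dis' (count: 2)
  'preview' -> no (count: 2)
Total with prefix 'dis': 2

2


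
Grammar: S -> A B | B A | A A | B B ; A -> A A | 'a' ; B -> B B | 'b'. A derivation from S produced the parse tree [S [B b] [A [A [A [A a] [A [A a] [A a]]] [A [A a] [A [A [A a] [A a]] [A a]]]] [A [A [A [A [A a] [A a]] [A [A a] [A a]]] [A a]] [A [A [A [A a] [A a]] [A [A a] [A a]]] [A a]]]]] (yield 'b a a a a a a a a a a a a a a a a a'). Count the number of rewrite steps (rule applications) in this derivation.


Every bracketed nonterminal node [X ...] in the tree is produced by exactly one rule application.
Reading the tree off as a leftmost derivation:
  Step 1: S  =>  B A   (applied S -> B A)
  Step 2: B A  =>  b A   (applied B -> b)
  Step 3: b A  =>  b A A   (applied A -> A A)
  Step 4: b A A  =>  b A A A   (applied A -> A A)
  Step 5: b A A A  =>  b A A A A   (applied A -> A A)
  Step 6: b A A A A  =>  b a A A A   (applied A -> a)
  Step 7: b a A A A  =>  b a A A A A   (applied A -> A A)
  Step 8: b a A A A A  =>  b a a A A A   (applied A -> a)
  Step 9: b a a A A A  =>  b a a a A A   (applied A -> a)
  Step 10: b a a a A A  =>  b a a a A A A   (applied A -> A A)
  Step 11: b a a a A A A  =>  b a a a a A A   (applied A -> a)
  Step 12: b a a a a A A  =>  b a a a a A A A   (applied A -> A A)
  Step 13: b a a a a A A A  =>  b a a a a A A A A   (applied A -> A A)
  Step 14: b a a a a A A A A  =>  b a a a a a A A A   (applied A -> a)
  Step 15: b a a a a a A A A  =>  b a a a a a a A A   (applied A -> a)
  Step 16: b a a a a a a A A  =>  b a a a a a a a A   (applied A -> a)
  Step 17: b a a a a a a a A  =>  b a a a a a a a A A   (applied A -> A A)
  Step 18: b a a a a a a a A A  =>  b a a a a a a a A A A   (applied A -> A A)
  Step 19: b a a a a a a a A A A  =>  b a a a a a a a A A A A   (applied A -> A A)
  Step 20: b a a a a a a a A A A A  =>  b a a a a a a a A A A A A   (applied A -> A A)
  Step 21: b a a a a a a a A A A A A  =>  b a a a a a a a a A A A A   (applied A -> a)
  Step 22: b a a a a a a a a A A A A  =>  b a a a a a a a a a A A A   (applied A -> a)
  Step 23: b a a a a a a a a a A A A  =>  b a a a a a a a a a A A A A   (applied A -> A A)
  Step 24: b a a a a a a a a a A A A A  =>  b a a a a a a a a a a A A A   (applied A -> a)
  Step 25: b a a a a a a a a a a A A A  =>  b a a a a a a a a a a a A A   (applied A -> a)
  Step 26: b a a a a a a a a a a a A A  =>  b a a a a a a a a a a a a A   (applied A -> a)
  Step 27: b a a a a a a a a a a a a A  =>  b a a a a a a a a a a a a A A   (applied A -> A A)
  Step 28: b a a a a a a a a a a a a A A  =>  b a a a a a a a a a a a a A A A   (applied A -> A A)
  Step 29: b a a a a a a a a a a a a A A A  =>  b a a a a a a a a a a a a A A A A   (applied A -> A A)
  Step 30: b a a a a a a a a a a a a A A A A  =>  b a a a a a a a a a a a a a A A A   (applied A -> a)
  Step 31: b a a a a a a a a a a a a a A A A  =>  b a a a a a a a a a a a a a a A A   (applied A -> a)
  Step 32: b a a a a a a a a a a a a a a A A  =>  b a a a a a a a a a a a a a a A A A   (applied A -> A A)
  Step 33: b a a a a a a a a a a a a a a A A A  =>  b a a a a a a a a a a a a a a a A A   (applied A -> a)
  Step 34: b a a a a a a a a a a a a a a a A A  =>  b a a a a a a a a a a a a a a a a A   (applied A -> a)
  Step 35: b a a a a a a a a a a a a a a a a A  =>  b a a a a a a a a a a a a a a a a a   (applied A -> a)
Final yield: b a a a a a a a a a a a a a a a a a
Total rewrite steps: 35

35


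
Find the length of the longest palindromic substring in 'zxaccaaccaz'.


Scanning 'zxaccaaccaz' for palindromic substrings.
Substring at positions 2-9: 'accaacca'.
Check: reverse('accaacca') = 'accaacca' -> palindrome confirmed.
Neighbouring characters ('x' / 'z') break symmetry, so it cannot extend further.
No longer palindromic substring exists; longest length = 8

8


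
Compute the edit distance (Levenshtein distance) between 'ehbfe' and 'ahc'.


Building DP table for s1='ehbfe' (len 5) and s2='ahc' (len 3):
       a  h  c
    0  1  2  3
  e 1  1  2  3
  h 2  2  1  2
  b 3  3  2  2
  f 4  4  3  3
  e 5  5  4  4
Edit distance = dp[5][3] = 4

4


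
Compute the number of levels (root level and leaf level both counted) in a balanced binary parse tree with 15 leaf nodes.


In a balanced binary tree with n leaves the deepest leaf is ceil(log2(n)) edges below the root,
so counting node levels inclusive of root and leaves gives ceil(log2(n)) + 1 levels.
log2(15) = 3.9069
ceil(3.9069) = 4
levels = 4 + 1 = 5

5


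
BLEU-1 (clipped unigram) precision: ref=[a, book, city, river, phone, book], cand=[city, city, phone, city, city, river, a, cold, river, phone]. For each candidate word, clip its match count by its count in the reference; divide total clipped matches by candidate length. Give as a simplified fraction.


Reference word counts: {'a': 1, 'book': 2, 'city': 1, 'phone': 1, 'river': 1}
Checking each candidate word (with clipping):
  'city' -> in reference (ref count 1, used 1/1) -> match (matches: 1)
  'city' -> ref count 1 already used up (1/1) -> clipped, no match (matches: 1)
  'phone' -> in reference (ref count 1, used 1/1) -> match (matches: 2)
  'city' -> ref count 1 already used up (1/1) -> clipped, no match (matches: 2)
  'city' -> ref count 1 already used up (1/1) -> clipped, no match (matches: 2)
  'river' -> in reference (ref count 1, used 1/1) -> match (matches: 3)
  'a' -> in reference (ref count 1, used 1/1) -> match (matches: 4)
  'cold' -> not in reference -> no match (matches: 4)
  'river' -> ref count 1 already used up (1/1) -> clipped, no match (matches: 4)
  'phone' -> ref count 1 already used up (1/1) -> clipped, no match (matches: 4)
Clipped matches: 4, Candidate length: 10
Precision = 4/10 = 2/5

2/5


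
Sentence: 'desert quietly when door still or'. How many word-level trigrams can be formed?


Word trigrams from [6] words:
  Trigram 1: (desert quietly when)
  Trigram 2: (quietly when door)
  Trigram 3: (when door still)
  Trigram 4: (door still or)
Total word trigrams: 6 - 2 = 4

4


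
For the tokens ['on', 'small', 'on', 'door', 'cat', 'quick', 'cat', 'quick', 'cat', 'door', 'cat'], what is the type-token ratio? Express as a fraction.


Tokens: 11
Unique types: ('cat', 'door', 'on', 'quick', 'small') = 5
TTR = 5/11
Already in lowest terms.

5/11


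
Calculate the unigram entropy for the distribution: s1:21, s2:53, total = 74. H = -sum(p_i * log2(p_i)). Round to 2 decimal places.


Computing entropy H = -sum(p_i * log2(p_i)):
  s1: p = 21/74 = 0.2838, -p*log2(p) = 0.5157
  s2: p = 53/74 = 0.7162, -p*log2(p) = 0.3449
H = sum of terms = 0.8606
Rounded to 2 decimals: 0.86

0.86


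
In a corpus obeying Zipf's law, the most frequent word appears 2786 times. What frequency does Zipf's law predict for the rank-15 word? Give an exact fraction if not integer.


Zipf's law: freq(rank) = f1 / rank
f1 = 2786, rank = 15
freq = 2786 / 15
GCD(2786, 15) = 1
Simplified: 2786/15

2786/15


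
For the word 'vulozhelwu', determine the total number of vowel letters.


Scanning each character of 'vulozhelwu':
  Position 1: 'v' -> consonant (running count: 0)
  Position 2: 'u' -> vowel (running count: 1)
  Position 3: 'l' -> consonant (running count: 1)
  Position 4: 'o' -> vowel (running count: 2)
  Position 5: 'z' -> consonant (running count: 2)
  Position 6: 'h' -> consonant (running count: 2)
  Position 7: 'e' -> vowel (running count: 3)
  Position 8: 'l' -> consonant (running count: 3)
  Position 9: 'w' -> consonant (running count: 3)
  Position 10: 'u' -> vowel (running count: 4)
Total vowels: 4

4


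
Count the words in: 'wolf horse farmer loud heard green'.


Counting words by splitting on spaces:
  Word 1: 'wolf'
  Word 2: 'horse'
  Word 3: 'farmer'
  Word 4: 'loud'
  Word 5: 'heard'
  Word 6: 'green'
Total words: 6

6


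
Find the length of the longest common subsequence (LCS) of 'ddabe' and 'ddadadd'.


DP table for LCS of 'ddabe' and 'ddadadd':
       d  d  a  d  a  d  d
    0  0  0  0  0  0  0  0
  d 0  1  1  1  1  1  1  1
  d 0  1  2  2  2  2  2  2
  a 0  1  2  3  3  3  3  3
  b 0  1  2  3  3  3  3  3
  e 0  1  2  3  3  3  3  3
LCS: 'dda'
LCS length = 3

3


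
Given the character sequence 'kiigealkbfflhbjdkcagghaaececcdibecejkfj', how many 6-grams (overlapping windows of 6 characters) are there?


String 'kiigealkbfflhbjdkcagghaaececcdibecejkfj' has length L = 39.
Number of overlapping n-grams = L - n + 1
Substituting: 39 - 6 + 1 = 34

34


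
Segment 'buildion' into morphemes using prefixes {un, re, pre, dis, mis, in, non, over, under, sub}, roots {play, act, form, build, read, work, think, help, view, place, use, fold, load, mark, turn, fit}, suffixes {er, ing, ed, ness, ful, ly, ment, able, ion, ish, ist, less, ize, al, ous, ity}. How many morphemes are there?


Segmenting 'buildion' against the inventory:
  'build' -> root (morpheme 1)
  'ion' -> suffix (morpheme 2)
Total morphemes: 2

2


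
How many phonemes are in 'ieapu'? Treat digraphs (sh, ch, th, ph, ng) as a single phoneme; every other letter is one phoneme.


Parsing 'ieapu' greedily, digraphs first:
  'i' -> vowel phoneme (phonemes so far: 1)
  'e' -> vowel phoneme (phonemes so far: 2)
  'a' -> vowel phoneme (phonemes so far: 3)
  'p' -> consonant phoneme (phonemes so far: 4)
  'u' -> vowel phoneme (phonemes so far: 5)
Total phonemes: 5

5


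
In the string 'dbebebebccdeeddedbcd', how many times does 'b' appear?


Scanning 'dbebebebccdeeddedbcd' for 'b':
  Position 1: 'b' -> MATCH (count: 1)
  Position 3: 'b' -> MATCH (count: 2)
  Position 5: 'b' -> MATCH (count: 3)
  Position 7: 'b' -> MATCH (count: 4)
  Position 17: 'b' -> MATCH (count: 5)
Total occurrences of 'b': 5

5


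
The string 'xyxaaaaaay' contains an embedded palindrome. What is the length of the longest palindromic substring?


Scanning 'xyxaaaaaay' for palindromic substrings.
Substring at positions 3-8: 'aaaaaa'.
Check: reverse('aaaaaa') = 'aaaaaa' -> palindrome confirmed.
Neighbouring characters ('x' / 'y') break symmetry, so it cannot extend further.
No longer palindromic substring exists; longest length = 6

6


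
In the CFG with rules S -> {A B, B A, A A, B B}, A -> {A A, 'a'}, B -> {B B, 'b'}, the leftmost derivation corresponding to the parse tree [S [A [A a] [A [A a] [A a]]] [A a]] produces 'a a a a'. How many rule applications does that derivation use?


Every bracketed nonterminal node [X ...] in the tree is produced by exactly one rule application.
Reading the tree off as a leftmost derivation:
  Step 1: S  =>  A A   (applied S -> A A)
  Step 2: A A  =>  A A A   (applied A -> A A)
  Step 3: A A A  =>  a A A   (applied A -> a)
  Step 4: a A A  =>  a A A A   (applied A -> A A)
  Step 5: a A A A  =>  a a A A   (applied A -> a)
  Step 6: a a A A  =>  a a a A   (applied A -> a)
  Step 7: a a a A  =>  a a a a   (applied A -> a)
Final yield: a a a a
Total rewrite steps: 7

7


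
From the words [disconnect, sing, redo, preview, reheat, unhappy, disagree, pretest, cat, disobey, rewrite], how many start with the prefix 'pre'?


Checking each word for prefix 'pre':
  'disconnect' -> no (count: 0)
  'sing' -> no (count: 0)
  'redo' -> no (count: 0)
  'preview' -> YES, starts with 'pre' (count: 1)
  'reheat' -> no (count: 1)
  'unhappy' -> no (count: 1)
  'disagree' -> no (count: 1)
  'pretest' -> YES, starts with 'pre' (count: 2)
  'cat' -> no (count: 2)
  'disobey' -> no (count: 2)
  'rewrite' -> no (count: 2)
Total with prefix 'pre': 2

2


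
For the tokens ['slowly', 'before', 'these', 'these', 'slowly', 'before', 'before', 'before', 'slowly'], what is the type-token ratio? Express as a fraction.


Tokens: 9
Unique types: ('before', 'slowly', 'these') = 3
TTR = 3/9
Simplify: divide both by 3 -> 1/3
TTR = 1/3

1/3


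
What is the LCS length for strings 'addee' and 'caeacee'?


DP table for LCS of 'addee' and 'caeacee':
       c  a  e  a  c  e  e
    0  0  0  0  0  0  0  0
  a 0  0  1  1  1  1  1  1
  d 0  0  1  1  1  1  1  1
  d 0  0  1  1  1  1  1  1
  e 0  0  1  2  2  2  2  2
  e 0  0  1  2  2  2  3  3
LCS: 'aee'
LCS length = 3

3


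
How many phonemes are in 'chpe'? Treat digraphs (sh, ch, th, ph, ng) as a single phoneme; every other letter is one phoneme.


Parsing 'chpe' greedily, digraphs first:
  'ch' -> digraph (1 consonant phoneme) (phonemes so far: 1)
  'p' -> consonant phoneme (phonemes so far: 2)
  'e' -> vowel phoneme (phonemes so far: 3)
Total phonemes: 3

3


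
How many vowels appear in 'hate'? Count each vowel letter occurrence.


Scanning each character of 'hate':
  Position 1: 'h' -> consonant (running count: 0)
  Position 2: 'a' -> vowel (running count: 1)
  Position 3: 't' -> consonant (running count: 1)
  Position 4: 'e' -> vowel (running count: 2)
Total vowels: 2

2


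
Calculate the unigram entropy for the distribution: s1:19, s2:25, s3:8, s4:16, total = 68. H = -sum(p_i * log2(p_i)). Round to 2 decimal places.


Computing entropy H = -sum(p_i * log2(p_i)):
  s1: p = 19/68 = 0.2794, -p*log2(p) = 0.5140
  s2: p = 25/68 = 0.3676, -p*log2(p) = 0.5307
  s3: p = 8/68 = 0.1176, -p*log2(p) = 0.3632
  s4: p = 16/68 = 0.2353, -p*log2(p) = 0.4912
H = sum of terms = 1.8991
Rounded to 2 decimals: 1.90

1.90


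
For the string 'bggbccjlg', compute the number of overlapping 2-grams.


String 'bggbccjlg' has length L = 9.
Number of overlapping n-grams = L - n + 1
Substituting: 9 - 2 + 1 = 8

8


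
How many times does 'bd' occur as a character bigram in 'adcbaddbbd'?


Scanning 'adcbaddbbd' for bigram 'bd':
  Position 0: 'ad' -> no
  Position 1: 'dc' -> no
  Position 2: 'cb' -> no
  Position 3: 'ba' -> no
  Position 4: 'ad' -> no
  Position 5: 'dd' -> no
  Position 6: 'db' -> no
  Position 7: 'bb' -> no
  Position 8: 'bd' -> MATCH
Total matches: 1

1


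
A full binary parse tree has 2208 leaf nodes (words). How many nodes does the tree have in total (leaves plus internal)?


Leaf nodes (terminals): 2208
Internal nodes = n - 1 = 2208 - 1 = 2207
Total = leaves + internal = 2208 + 2207 = 4415

4415


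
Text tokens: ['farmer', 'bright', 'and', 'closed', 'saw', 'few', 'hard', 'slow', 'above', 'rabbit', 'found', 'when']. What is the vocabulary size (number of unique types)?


Listing all tokens and tracking unique types:
  Token 1: 'farmer' -> NEW (unique so far: 1)
  Token 2: 'bright' -> NEW (unique so far: 2)
  Token 3: 'and' -> NEW (unique so far: 3)
  Token 4: 'closed' -> NEW (unique so far: 4)
  Token 5: 'saw' -> NEW (unique so far: 5)
  Token 6: 'few' -> NEW (unique so far: 6)
  Token 7: 'hard' -> NEW (unique so far: 7)
  Token 8: 'slow' -> NEW (unique so far: 8)
  Token 9: 'above' -> NEW (unique so far: 9)
  Token 10: 'rabbit' -> NEW (unique so far: 10)
  Token 11: 'found' -> NEW (unique so far: 11)
  Token 12: 'when' -> NEW (unique so far: 12)
Unique types: ('above', 'and', 'bright', 'closed', 'farmer', 'few', 'found', 'hard', 'rabbit', 'saw', 'slow', 'when')
Vocabulary size: 12

12


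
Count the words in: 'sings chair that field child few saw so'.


Counting words by splitting on spaces:
  Word 1: 'sings'
  Word 2: 'chair'
  Word 3: 'that'
  Word 4: 'field'
  Word 5: 'child'
  Word 6: 'few'
  Word 7: 'saw'
  Word 8: 'so'
Total words: 8

8


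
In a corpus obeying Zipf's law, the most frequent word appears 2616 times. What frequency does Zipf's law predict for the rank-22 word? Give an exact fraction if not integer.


Zipf's law: freq(rank) = f1 / rank
f1 = 2616, rank = 22
freq = 2616 / 22
GCD(2616, 22) = 2
Simplified: 1308/11

1308/11


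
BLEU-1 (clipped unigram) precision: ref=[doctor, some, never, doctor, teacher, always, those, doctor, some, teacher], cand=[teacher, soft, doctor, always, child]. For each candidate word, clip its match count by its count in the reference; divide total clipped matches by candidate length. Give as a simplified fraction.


Reference word counts: {'always': 1, 'doctor': 3, 'never': 1, 'some': 2, 'teacher': 2, 'those': 1}
Checking each candidate word (with clipping):
  'teacher' -> in reference (ref count 2, used 1/2) -> match (matches: 1)
  'soft' -> not in reference -> no match (matches: 1)
  'doctor' -> in reference (ref count 3, used 1/3) -> match (matches: 2)
  'always' -> in reference (ref count 1, used 1/1) -> match (matches: 3)
  'child' -> not in reference -> no match (matches: 3)
Clipped matches: 3, Candidate length: 5
Precision = 3/5

3/5


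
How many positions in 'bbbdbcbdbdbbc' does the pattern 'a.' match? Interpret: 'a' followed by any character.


Pattern: a. means 'a' followed by any character.
Scanning 'bbbdbcbdbdbbc' position-by-position:
  Pos 0: window 'bb' -> no
  Pos 1: window 'bb' -> no
  Pos 2: window 'bd' -> no
  Pos 3: window 'db' -> no
  Pos 4: window 'bc' -> no
  Pos 5: window 'cb' -> no
  Pos 6: window 'bd' -> no
  Pos 7: window 'db' -> no
  Pos 8: window 'bd' -> no
  Pos 9: window 'db' -> no
  Pos 10: window 'bb' -> no
  Pos 11: window 'bc' -> no
  Pos 12: window 'c' -> no
Total matches: 0

0


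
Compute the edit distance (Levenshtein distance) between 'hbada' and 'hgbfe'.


Building DP table for s1='hbada' (len 5) and s2='hgbfe' (len 5):
       h  g  b  f  e
    0  1  2  3  4  5
  h 1  0  1  2  3  4
  b 2  1  1  1  2  3
  a 3  2  2  2  2  3
  d 4  3  3  3  3  3
  a 5  4  4  4  4  4
Edit distance = dp[5][5] = 4

4


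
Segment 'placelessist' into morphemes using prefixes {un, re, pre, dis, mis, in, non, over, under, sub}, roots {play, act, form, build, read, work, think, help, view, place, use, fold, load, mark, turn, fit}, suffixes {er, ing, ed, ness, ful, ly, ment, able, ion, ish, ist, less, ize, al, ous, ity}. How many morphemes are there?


Segmenting 'placelessist' against the inventory:
  'place' -> root (morpheme 1)
  'less' -> suffix (morpheme 2)
  'ist' -> suffix (morpheme 3)
Total morphemes: 3

3


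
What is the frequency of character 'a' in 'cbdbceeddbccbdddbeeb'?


Scanning 'cbdbceeddbccbdddbeeb' for 'a':
  No matches found.
Total occurrences of 'a': 0

0


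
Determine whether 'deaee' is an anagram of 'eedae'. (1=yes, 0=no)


Sort characters of 'deaee': 'adeee'
Sort characters of 'eedae': 'adeee'
Sorted forms match -> they ARE anagrams
Result: 1

1


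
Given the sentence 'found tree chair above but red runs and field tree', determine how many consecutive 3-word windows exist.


Word trigrams from [10] words:
  Trigram 1: (found tree chair)
  Trigram 2: (tree chair above)
  Trigram 3: (chair above but)
  Trigram 4: (above but red)
  Trigram 5: (but red runs)
  Trigram 6: (red runs and)
  Trigram 7: (runs and field)
  Trigram 8: (and field tree)
Total word trigrams: 10 - 2 = 8

8


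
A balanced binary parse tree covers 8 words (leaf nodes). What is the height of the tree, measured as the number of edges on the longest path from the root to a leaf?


In a balanced binary tree with n leaves the deepest leaf is ceil(log2(n)) edges below the root.
log2(8) = 3.0000
ceil(3.0000) = 3
height (edges) = 3

3


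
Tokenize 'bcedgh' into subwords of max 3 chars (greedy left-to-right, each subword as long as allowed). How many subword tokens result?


'bcedgh' has 6 characters.
Chunking with max size 3:
  Chunk 1: 'bce' (positions 0-2)
  Chunk 2: 'dgh' (positions 3-5)
Total chunks: ceil(6 / 3) = 2

2


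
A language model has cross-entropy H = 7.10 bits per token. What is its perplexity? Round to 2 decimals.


Perplexity formula: PP = 2^H
H = 7.10
PP = 2^7.10
Decompose: 2^7.10 = 2^7 * 2^0.10
2^7 = 128, 2^0.10 ~ 1.0717735
PP ~ 128 * 1.0717735 = 137.1870080
Rounded to 2 decimals: 137.19

137.19


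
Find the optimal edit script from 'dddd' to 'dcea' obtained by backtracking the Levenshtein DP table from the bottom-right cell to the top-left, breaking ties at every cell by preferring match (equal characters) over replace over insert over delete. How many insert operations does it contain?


Edit distance = 3. Backtracking from cell (4, 4) with preference match > replace > insert > delete,
then listing the resulting alignment 'dddd' -> 'dcea' left to right:
  Step 1: keep 'd'
  Step 2: replace d->c
  Step 3: replace d->e
  Step 4: replace d->a
Total insertions: 0

0


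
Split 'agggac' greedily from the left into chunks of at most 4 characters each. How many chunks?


'agggac' has 6 characters.
Chunking with max size 4:
  Chunk 1: 'aggg' (positions 0-3)
  Chunk 2: 'ac' (positions 4-5)
Total chunks: ceil(6 / 4) = 2

2


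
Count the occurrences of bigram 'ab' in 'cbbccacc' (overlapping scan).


Scanning 'cbbccacc' for bigram 'ab':
  Position 0: 'cb' -> no
  Position 1: 'bb' -> no
  Position 2: 'bc' -> no
  Position 3: 'cc' -> no
  Position 4: 'ca' -> no
  Position 5: 'ac' -> no
  Position 6: 'cc' -> no
Total matches: 0

0


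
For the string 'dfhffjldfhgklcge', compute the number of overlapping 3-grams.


String 'dfhffjldfhgklcge' has length L = 16.
Number of overlapping n-grams = L - n + 1
Substituting: 16 - 3 + 1 = 14

14


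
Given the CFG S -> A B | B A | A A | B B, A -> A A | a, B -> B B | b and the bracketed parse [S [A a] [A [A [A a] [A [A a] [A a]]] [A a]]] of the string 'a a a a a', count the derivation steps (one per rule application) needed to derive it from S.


Every bracketed nonterminal node [X ...] in the tree is produced by exactly one rule application.
Reading the tree off as a leftmost derivation:
  Step 1: S  =>  A A   (applied S -> A A)
  Step 2: A A  =>  a A   (applied A -> a)
  Step 3: a A  =>  a A A   (applied A -> A A)
  Step 4: a A A  =>  a A A A   (applied A -> A A)
  Step 5: a A A A  =>  a a A A   (applied A -> a)
  Step 6: a a A A  =>  a a A A A   (applied A -> A A)
  Step 7: a a A A A  =>  a a a A A   (applied A -> a)
  Step 8: a a a A A  =>  a a a a A   (applied A -> a)
  Step 9: a a a a A  =>  a a a a a   (applied A -> a)
Final yield: a a a a a
Total rewrite steps: 9

9


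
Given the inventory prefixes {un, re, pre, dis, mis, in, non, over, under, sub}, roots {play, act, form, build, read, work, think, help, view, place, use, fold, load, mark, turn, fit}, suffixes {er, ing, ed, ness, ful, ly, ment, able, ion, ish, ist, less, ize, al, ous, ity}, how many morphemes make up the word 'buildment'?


Segmenting 'buildment' against the inventory:
  'build' -> root (morpheme 1)
  'ment' -> suffix (morpheme 2)
Total morphemes: 2

2


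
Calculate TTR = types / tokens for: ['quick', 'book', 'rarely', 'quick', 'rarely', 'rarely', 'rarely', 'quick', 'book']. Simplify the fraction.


Tokens: 9
Unique types: ('book', 'quick', 'rarely') = 3
TTR = 3/9
Simplify: divide both by 3 -> 1/3
TTR = 1/3

1/3


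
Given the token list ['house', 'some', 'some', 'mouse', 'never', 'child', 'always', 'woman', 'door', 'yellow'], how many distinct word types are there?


Listing all tokens and tracking unique types:
  Token 1: 'house' -> NEW (unique so far: 1)
  Token 2: 'some' -> NEW (unique so far: 2)
  Token 3: 'some' -> duplicate (unique so far: 2)
  Token 4: 'mouse' -> NEW (unique so far: 3)
  Token 5: 'never' -> NEW (unique so far: 4)
  Token 6: 'child' -> NEW (unique so far: 5)
  Token 7: 'always' -> NEW (unique so far: 6)
  Token 8: 'woman' -> NEW (unique so far: 7)
  Token 9: 'door' -> NEW (unique so far: 8)
  Token 10: 'yellow' -> NEW (unique so far: 9)
Unique types: ('always', 'child', 'door', 'house', 'mouse', 'never', 'some', 'woman', 'yellow')
Vocabulary size: 9

9
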